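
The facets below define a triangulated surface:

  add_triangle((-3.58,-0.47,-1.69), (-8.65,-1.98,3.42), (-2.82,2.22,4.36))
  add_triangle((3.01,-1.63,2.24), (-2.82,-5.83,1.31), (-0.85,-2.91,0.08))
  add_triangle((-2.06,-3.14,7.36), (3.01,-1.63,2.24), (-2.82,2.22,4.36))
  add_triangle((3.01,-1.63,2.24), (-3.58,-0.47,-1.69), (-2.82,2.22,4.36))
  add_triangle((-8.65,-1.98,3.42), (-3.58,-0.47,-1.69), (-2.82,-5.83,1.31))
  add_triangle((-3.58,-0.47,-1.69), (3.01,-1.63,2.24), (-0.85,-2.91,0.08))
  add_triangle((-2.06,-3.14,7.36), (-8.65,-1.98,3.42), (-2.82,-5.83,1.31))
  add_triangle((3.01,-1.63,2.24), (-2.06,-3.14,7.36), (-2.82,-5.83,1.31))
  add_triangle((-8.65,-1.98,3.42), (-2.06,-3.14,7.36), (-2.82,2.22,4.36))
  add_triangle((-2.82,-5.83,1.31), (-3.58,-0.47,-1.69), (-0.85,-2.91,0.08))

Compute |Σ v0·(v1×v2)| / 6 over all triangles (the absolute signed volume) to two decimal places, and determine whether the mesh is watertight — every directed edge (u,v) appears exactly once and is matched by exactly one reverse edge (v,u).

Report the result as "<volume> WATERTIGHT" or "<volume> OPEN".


Per-triangle v0·(v1×v2)/6:
  t1: +14.4638
  t2: +3.1332
  t3: +16.8795
  t4: -8.1429
  t5: +23.1128
  t6: -0.7861
  t7: +48.1730
  t8: +25.5456
  t9: +39.5240
  t10: +2.8423
Σ = +164.7453 → |volume| = 164.75

Directed edges: 30 total, each appears once with its reverse present → watertight.

164.75 WATERTIGHT


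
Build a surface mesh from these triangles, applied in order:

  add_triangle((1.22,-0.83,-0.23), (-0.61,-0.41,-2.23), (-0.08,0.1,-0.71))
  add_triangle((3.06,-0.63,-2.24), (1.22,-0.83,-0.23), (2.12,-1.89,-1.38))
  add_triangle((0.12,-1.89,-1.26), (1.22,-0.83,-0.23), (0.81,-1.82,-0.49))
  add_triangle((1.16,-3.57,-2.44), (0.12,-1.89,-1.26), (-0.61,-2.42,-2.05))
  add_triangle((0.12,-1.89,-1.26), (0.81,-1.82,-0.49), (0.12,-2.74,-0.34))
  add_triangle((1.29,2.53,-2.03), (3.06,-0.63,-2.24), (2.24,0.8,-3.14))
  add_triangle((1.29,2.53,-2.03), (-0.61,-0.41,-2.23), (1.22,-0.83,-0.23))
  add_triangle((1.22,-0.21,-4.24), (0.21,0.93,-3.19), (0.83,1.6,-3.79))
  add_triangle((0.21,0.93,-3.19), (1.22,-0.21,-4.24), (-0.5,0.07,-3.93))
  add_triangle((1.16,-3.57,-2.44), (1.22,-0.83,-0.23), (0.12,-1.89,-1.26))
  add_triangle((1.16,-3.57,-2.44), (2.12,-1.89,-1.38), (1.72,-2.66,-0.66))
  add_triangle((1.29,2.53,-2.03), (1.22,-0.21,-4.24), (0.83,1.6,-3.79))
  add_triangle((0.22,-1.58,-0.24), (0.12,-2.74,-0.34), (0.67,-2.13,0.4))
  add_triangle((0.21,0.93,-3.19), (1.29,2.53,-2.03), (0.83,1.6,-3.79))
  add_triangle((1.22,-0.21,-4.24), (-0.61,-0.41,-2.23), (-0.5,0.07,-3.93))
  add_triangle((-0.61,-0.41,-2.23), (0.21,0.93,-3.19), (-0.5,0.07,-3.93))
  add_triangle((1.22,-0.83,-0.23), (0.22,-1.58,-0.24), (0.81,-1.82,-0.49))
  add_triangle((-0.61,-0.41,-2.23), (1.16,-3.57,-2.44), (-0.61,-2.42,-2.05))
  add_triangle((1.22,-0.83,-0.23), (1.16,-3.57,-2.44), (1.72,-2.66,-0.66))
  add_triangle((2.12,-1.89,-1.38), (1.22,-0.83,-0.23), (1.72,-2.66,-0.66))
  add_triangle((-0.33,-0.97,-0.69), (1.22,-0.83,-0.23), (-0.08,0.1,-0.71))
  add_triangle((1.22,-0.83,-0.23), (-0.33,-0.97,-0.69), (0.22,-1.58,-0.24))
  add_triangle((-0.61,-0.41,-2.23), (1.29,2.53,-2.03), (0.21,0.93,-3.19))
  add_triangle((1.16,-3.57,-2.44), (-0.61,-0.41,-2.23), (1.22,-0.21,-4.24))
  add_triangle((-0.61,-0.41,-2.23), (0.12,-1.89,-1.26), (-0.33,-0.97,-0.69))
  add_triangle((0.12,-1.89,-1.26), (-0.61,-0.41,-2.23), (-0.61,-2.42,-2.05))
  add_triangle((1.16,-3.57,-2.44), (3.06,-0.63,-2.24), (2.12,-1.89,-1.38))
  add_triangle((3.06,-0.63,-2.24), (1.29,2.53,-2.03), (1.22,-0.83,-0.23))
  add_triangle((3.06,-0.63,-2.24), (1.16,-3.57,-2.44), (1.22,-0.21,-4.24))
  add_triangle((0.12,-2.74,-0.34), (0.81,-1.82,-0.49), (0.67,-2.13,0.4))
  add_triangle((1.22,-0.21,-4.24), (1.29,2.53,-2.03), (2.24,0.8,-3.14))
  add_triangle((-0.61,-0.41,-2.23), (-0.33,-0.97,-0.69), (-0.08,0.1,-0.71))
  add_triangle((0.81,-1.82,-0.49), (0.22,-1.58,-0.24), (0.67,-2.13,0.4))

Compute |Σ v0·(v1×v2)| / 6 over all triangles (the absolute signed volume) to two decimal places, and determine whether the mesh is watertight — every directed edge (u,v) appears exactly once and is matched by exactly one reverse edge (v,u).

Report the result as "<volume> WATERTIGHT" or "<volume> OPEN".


20.00 OPEN

Per-triangle v0·(v1×v2)/6:
  t1: +0.1434
  t2: +0.4408
  t3: +0.1952
  t4: +0.1428
  t5: +0.3375
  t6: +1.4407
  t7: -1.9245
  t8: +0.6940
  t9: +1.1215
  t10: +0.1171
  t11: +1.0825
  t12: +1.3761
  t13: -0.0573
  t14: +0.2938
  t15: +0.5793
  t16: +0.0052
  t17: +0.0469
  t18: +1.4448
  t19: -0.4831
  t20: +0.2664
  t21: -0.1831
  t22: -0.1706
  t23: +0.1281
  t24: +3.1477
  t25: +0.2327
  t26: -0.3832
  t27: +1.4713
  t28: +0.6249
  t29: +5.7195
  t30: +0.2911
  t31: +2.0078
  t32: -0.0237
  t33: -0.1270
Σ = +19.9985 → |volume| = 20.00

Directed edges: 99 total; 7 unmatched, e.g. (0.12,-2.74,-0.34)→(0.12,-1.89,-1.26) → open.


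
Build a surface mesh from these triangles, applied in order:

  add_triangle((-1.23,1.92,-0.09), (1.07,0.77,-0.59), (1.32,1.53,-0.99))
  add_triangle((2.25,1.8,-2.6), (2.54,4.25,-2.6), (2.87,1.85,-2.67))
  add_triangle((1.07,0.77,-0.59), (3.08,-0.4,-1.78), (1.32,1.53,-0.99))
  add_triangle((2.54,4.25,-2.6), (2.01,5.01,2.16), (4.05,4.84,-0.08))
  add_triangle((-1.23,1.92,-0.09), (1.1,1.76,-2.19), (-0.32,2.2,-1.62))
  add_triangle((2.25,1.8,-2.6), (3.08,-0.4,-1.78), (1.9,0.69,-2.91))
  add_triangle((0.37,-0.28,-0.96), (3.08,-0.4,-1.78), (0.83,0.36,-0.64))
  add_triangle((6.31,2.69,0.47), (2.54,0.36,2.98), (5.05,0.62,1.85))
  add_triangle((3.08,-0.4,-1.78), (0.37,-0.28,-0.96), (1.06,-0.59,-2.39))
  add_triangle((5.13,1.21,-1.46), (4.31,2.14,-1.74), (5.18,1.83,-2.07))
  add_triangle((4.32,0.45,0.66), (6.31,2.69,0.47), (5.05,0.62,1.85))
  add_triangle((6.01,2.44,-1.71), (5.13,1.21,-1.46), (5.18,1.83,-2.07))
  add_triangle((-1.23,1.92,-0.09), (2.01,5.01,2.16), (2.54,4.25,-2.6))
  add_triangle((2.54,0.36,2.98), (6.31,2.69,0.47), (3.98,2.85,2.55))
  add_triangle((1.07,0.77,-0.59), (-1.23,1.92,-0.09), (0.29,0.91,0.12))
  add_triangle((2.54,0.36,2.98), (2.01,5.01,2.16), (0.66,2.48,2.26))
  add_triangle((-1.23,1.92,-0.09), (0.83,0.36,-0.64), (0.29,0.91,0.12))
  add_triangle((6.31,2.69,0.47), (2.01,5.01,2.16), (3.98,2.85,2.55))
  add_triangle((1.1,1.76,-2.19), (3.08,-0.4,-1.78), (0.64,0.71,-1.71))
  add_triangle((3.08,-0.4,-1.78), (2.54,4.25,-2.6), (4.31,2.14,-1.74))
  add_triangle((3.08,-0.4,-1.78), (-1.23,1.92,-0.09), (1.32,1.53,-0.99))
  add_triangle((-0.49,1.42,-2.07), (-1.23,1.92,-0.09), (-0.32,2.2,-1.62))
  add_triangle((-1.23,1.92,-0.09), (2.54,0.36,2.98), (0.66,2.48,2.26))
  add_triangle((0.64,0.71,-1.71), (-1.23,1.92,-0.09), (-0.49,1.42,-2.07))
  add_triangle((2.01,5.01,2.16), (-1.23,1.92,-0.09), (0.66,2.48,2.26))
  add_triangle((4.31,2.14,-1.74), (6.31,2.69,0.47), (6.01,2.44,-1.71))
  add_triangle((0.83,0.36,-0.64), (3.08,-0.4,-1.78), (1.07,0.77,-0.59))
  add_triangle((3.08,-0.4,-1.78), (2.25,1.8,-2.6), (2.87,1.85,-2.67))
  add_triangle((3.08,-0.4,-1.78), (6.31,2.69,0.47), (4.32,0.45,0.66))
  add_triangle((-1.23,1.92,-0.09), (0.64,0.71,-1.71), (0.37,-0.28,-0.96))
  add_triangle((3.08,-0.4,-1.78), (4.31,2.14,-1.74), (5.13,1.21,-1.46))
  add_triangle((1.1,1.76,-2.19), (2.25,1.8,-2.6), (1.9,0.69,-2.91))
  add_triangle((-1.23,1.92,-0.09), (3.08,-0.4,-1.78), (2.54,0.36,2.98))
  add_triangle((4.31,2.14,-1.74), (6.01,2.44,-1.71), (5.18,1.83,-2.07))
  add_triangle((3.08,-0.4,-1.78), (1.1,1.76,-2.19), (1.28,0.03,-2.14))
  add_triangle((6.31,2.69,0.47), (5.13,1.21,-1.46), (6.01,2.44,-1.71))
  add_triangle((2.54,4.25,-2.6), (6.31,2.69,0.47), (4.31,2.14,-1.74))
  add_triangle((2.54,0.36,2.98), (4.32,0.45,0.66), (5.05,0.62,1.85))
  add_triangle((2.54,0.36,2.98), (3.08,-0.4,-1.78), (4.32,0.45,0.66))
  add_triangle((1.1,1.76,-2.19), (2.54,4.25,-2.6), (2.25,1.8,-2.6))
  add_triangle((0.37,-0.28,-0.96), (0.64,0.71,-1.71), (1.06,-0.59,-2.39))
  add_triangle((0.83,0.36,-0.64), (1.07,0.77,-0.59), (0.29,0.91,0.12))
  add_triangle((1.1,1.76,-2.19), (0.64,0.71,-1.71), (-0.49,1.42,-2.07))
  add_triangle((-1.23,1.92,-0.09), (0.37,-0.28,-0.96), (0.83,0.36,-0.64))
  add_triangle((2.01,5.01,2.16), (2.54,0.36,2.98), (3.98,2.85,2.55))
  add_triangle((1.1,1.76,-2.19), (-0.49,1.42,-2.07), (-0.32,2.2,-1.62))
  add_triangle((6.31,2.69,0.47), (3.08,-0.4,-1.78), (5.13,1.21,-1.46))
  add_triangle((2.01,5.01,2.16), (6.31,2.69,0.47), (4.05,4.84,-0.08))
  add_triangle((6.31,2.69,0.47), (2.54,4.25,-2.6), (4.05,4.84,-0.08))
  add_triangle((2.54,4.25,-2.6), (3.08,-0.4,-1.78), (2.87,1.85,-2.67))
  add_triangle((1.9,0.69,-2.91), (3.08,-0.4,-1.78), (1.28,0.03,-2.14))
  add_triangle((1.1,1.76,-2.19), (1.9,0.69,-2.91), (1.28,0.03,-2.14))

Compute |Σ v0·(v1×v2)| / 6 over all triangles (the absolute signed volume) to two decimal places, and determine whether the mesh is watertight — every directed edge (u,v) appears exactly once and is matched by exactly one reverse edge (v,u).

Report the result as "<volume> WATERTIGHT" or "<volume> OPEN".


Per-triangle v0·(v1×v2)/6:
  t1: +0.0517
  t2: +0.5937
  t3: +0.1308
  t4: +6.2919
  t5: +0.3466
  t6: +1.3211
  t7: -0.1983
  t8: +3.3785
  t9: +0.0384
  t10: -0.3053
  t11: +1.6118
  t12: +0.5210
  t13: +8.0429
  t14: +5.0980
  t15: +0.2361
  t16: +3.1720
  t17: -0.2293
  t18: +7.4046
  t19: +0.6762
  t20: +3.3341
  t21: +0.4942
  t22: +0.4947
  t23: +0.0498
  t24: -0.4767
  t25: +2.2456
  t26: +0.9513
  t27: -0.0816
  t28: +0.3967
  t29: +3.5502
  t30: +0.2387
  t31: +1.3622
  t32: +0.5218
  t33: -4.3027
  t34: +0.3735
  t35: -1.2112
  t36: +1.9803
  t37: +5.9773
  t38: +0.1013
  t39: +1.1906
  t40: +0.8749
  t41: +0.0272
  t42: -0.0110
  t43: +0.3514
  t44: -0.2923
  t45: +4.0477
  t46: +0.6022
  t47: +1.2541
  t48: +8.2493
  t49: +7.8614
  t50: +1.0860
  t51: +0.4908
  t52: +0.1469
Σ = +80.0613 → |volume| = 80.06

Directed edges: 156 total; 6 unmatched, e.g. (-1.23,1.92,-0.09)→(1.1,1.76,-2.19) → open.

80.06 OPEN


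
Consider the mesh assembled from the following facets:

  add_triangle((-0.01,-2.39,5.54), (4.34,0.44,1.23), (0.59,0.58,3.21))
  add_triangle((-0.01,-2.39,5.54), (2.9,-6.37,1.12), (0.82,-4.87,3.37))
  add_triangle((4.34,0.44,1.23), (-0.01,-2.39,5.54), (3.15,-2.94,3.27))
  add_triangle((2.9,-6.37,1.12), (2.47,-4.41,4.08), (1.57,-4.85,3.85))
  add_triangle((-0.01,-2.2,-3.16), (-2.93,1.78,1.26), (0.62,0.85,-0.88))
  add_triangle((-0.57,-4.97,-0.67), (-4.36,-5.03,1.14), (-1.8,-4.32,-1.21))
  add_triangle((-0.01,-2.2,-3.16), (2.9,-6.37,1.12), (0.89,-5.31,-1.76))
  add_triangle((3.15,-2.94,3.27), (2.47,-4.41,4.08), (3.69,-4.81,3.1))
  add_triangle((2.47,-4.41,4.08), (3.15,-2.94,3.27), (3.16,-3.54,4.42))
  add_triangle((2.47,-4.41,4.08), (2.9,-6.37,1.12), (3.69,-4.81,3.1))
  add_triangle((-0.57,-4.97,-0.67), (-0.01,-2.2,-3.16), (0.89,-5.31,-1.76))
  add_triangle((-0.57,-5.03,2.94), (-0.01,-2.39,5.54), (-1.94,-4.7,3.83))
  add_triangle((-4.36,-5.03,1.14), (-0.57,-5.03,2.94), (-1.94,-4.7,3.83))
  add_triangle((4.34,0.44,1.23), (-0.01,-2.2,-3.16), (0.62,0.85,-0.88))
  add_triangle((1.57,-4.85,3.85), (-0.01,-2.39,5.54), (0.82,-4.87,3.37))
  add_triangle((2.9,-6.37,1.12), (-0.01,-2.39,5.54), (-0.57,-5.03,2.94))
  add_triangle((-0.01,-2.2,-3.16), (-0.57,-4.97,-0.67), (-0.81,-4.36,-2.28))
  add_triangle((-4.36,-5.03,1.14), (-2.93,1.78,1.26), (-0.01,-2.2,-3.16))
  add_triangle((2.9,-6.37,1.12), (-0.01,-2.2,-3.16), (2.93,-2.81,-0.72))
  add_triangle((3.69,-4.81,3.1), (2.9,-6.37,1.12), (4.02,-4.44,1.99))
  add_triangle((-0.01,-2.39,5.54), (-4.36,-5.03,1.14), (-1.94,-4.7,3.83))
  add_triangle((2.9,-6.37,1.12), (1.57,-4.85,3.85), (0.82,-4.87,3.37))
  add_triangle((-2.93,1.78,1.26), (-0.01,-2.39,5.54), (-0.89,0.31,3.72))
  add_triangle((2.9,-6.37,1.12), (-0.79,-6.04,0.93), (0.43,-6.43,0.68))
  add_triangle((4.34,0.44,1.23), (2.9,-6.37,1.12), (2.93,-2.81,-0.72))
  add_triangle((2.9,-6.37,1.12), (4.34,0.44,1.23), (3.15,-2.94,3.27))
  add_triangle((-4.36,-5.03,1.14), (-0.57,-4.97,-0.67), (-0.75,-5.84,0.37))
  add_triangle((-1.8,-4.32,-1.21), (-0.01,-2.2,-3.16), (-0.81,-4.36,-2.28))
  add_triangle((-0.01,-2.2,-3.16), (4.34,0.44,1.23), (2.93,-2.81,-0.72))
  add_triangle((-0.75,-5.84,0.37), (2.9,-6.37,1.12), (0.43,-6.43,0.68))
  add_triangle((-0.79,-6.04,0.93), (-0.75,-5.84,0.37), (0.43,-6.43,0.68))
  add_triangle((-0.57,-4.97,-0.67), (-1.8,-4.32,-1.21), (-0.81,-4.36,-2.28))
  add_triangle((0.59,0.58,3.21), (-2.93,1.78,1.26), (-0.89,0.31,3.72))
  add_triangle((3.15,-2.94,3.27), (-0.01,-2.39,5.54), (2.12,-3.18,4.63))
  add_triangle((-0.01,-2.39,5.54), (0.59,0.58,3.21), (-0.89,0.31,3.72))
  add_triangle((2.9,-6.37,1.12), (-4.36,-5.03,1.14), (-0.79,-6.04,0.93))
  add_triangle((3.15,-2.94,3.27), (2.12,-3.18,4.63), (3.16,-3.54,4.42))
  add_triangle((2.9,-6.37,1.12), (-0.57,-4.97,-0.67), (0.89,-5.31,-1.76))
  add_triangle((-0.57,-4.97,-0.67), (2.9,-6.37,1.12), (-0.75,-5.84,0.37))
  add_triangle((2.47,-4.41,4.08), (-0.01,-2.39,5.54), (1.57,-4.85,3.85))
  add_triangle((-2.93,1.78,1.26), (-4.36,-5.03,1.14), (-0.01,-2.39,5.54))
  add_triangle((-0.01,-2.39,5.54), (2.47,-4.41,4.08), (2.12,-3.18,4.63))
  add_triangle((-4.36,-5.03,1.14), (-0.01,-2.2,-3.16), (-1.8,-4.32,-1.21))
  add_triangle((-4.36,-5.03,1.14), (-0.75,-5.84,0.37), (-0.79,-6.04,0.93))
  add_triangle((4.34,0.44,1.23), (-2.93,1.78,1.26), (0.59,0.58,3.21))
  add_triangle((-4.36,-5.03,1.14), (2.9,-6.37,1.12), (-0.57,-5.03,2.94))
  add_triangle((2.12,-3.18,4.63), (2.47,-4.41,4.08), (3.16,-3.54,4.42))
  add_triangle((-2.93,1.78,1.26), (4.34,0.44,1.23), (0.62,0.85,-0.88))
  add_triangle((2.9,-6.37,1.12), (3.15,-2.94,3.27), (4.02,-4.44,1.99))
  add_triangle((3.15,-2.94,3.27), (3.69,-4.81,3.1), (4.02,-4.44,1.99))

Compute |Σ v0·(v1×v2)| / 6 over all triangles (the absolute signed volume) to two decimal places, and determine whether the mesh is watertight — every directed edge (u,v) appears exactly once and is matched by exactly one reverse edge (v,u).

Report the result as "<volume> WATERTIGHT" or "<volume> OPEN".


Per-triangle v0·(v1×v2)/6:
  t1: +7.3436
  t2: -4.6635
  t3: +8.9598
  t4: +3.7095
  t5: +2.5563
  t6: +3.9314
  t7: +2.8588
  t8: +1.8944
  t9: +0.7891
  t10: +4.1569
  t11: +3.3458
  t12: +5.1251
  t13: +5.5644
  t14: +3.4768
  t15: +2.5416
  t16: +13.1489
  t17: +1.0748
  t18: +11.0737
  t19: +7.5197
  t20: +2.8572
  t21: +4.1633
  t22: +2.7430
  t23: +3.2813
  t24: +1.3433
  t25: +8.1433
  t26: +10.7563
  t27: +3.5057
  t28: +1.1526
  t29: +4.6295
  t30: +0.1109
  t31: +0.6728
  t32: +1.6675
  t33: +1.9195
  t34: +0.4406
  t35: +2.6558
  t36: +1.8923
  t37: +0.0345
  t38: +5.5971
  t39: +3.6118
  t40: +3.4365
  t41: +21.6176
  t42: +2.5024
  t43: +2.4830
  t44: +1.9671
  t45: +3.7849
  t46: +13.7365
  t47: +1.1754
  t48: +2.7763
  t49: -3.5159
  t50: +1.3018
Σ = +196.8512 → |volume| = 196.85

Directed edges: 150 total, each appears once with its reverse present → watertight.

196.85 WATERTIGHT


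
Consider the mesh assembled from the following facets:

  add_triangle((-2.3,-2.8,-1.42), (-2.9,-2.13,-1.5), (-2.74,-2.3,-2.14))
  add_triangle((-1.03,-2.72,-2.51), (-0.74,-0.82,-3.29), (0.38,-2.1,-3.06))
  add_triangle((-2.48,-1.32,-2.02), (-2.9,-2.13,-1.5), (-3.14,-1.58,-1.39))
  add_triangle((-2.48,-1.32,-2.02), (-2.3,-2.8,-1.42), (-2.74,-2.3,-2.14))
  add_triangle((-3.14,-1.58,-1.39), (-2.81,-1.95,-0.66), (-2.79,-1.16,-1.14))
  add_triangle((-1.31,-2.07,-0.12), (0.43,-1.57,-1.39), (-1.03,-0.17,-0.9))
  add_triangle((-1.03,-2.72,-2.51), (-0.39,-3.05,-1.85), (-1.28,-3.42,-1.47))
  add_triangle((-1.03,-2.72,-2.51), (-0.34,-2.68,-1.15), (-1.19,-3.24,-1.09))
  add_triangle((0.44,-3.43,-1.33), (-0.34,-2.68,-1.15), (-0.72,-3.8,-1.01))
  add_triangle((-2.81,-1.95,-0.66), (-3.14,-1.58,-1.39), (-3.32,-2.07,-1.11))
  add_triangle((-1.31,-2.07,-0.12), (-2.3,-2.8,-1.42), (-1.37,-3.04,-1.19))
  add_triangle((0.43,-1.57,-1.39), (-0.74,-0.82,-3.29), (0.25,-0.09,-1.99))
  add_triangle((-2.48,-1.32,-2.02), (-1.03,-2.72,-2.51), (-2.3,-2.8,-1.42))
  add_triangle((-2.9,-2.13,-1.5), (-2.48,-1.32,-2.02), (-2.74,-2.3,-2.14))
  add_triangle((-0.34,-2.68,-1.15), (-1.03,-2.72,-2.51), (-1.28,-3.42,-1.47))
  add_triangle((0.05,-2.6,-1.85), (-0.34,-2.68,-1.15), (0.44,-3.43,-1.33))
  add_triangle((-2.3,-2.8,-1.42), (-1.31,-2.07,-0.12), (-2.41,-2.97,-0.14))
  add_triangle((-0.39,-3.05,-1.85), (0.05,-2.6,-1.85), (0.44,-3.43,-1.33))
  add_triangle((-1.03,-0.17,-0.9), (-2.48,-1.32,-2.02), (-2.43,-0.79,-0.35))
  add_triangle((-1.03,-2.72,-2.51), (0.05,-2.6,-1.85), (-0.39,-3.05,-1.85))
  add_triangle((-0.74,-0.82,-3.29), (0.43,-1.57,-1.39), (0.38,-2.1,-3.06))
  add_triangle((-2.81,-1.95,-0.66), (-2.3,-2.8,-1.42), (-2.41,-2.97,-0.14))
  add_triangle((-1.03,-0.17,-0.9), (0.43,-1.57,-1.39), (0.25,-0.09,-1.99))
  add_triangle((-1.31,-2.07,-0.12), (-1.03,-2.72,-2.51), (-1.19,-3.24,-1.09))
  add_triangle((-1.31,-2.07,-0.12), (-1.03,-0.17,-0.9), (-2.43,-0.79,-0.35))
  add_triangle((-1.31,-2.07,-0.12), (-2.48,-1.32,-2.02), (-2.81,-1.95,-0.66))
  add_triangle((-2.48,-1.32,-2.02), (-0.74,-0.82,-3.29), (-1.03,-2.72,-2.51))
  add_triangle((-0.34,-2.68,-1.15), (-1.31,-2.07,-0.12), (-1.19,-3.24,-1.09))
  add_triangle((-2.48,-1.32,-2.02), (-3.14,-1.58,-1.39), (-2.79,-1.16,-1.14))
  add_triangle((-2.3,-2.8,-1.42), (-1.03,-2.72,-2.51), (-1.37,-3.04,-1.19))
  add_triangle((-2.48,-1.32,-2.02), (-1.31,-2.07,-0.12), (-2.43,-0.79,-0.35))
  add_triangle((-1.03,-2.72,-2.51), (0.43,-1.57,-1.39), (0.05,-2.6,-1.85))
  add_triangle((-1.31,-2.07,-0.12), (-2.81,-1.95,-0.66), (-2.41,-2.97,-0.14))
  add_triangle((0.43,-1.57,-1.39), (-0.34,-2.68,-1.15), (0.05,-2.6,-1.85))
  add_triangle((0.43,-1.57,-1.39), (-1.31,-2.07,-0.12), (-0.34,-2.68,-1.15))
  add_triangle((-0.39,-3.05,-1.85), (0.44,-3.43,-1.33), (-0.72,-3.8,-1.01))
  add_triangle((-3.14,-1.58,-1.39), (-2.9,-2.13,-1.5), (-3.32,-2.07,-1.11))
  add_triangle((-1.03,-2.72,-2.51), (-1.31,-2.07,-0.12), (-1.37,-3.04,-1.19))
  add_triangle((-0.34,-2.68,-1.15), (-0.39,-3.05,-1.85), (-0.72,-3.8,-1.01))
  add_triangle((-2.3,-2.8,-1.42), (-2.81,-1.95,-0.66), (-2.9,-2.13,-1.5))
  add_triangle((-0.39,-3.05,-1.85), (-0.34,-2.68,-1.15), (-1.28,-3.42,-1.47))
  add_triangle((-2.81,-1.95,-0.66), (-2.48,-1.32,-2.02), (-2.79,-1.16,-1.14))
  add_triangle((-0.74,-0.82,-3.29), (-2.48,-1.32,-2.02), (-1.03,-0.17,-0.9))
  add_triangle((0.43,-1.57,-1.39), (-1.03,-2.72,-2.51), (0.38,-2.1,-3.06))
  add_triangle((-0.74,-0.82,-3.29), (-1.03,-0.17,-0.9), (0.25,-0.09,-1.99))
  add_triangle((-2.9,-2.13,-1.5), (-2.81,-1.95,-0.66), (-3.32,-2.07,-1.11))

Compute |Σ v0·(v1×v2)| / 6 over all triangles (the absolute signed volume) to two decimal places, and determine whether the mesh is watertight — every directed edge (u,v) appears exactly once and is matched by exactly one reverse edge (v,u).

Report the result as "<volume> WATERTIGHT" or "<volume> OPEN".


11.00 WATERTIGHT

Per-triangle v0·(v1×v2)/6:
  t1: +0.3560
  t2: +1.5681
  t3: +0.3156
  t4: -0.0979
  t5: +0.1012
  t6: -0.8506
  t7: +0.5781
  t8: +0.5591
  t9: -0.2577
  t10: +0.0212
  t11: +0.4250
  t12: +0.6334
  t13: +1.4954
  t14: +0.2776
  t15: -0.5067
  t16: -0.3111
  t17: +0.2360
  t18: +0.2678
  t19: +0.2674
  t20: +0.2619
  t21: -0.1721
  t22: +0.7749
  t23: -0.5823
  t24: +0.4831
  t25: -0.4959
  t26: -0.7463
  t27: +2.1179
  t28: +0.1268
  t29: +0.1141
  t30: +0.7923
  t31: +1.1215
  t32: +0.2275
  t33: -0.1176
  t34: +0.0848
  t35: -0.1192
  t36: +0.6676
  t37: +0.1715
  t38: -0.2077
  t39: -0.0584
  t40: +0.4133
  t41: +0.2045
  t42: -0.4315
  t43: +0.4309
  t44: +0.5525
  t45: +0.2050
  t46: +0.1079
Σ = +11.0049 → |volume| = 11.00

Directed edges: 138 total, each appears once with its reverse present → watertight.


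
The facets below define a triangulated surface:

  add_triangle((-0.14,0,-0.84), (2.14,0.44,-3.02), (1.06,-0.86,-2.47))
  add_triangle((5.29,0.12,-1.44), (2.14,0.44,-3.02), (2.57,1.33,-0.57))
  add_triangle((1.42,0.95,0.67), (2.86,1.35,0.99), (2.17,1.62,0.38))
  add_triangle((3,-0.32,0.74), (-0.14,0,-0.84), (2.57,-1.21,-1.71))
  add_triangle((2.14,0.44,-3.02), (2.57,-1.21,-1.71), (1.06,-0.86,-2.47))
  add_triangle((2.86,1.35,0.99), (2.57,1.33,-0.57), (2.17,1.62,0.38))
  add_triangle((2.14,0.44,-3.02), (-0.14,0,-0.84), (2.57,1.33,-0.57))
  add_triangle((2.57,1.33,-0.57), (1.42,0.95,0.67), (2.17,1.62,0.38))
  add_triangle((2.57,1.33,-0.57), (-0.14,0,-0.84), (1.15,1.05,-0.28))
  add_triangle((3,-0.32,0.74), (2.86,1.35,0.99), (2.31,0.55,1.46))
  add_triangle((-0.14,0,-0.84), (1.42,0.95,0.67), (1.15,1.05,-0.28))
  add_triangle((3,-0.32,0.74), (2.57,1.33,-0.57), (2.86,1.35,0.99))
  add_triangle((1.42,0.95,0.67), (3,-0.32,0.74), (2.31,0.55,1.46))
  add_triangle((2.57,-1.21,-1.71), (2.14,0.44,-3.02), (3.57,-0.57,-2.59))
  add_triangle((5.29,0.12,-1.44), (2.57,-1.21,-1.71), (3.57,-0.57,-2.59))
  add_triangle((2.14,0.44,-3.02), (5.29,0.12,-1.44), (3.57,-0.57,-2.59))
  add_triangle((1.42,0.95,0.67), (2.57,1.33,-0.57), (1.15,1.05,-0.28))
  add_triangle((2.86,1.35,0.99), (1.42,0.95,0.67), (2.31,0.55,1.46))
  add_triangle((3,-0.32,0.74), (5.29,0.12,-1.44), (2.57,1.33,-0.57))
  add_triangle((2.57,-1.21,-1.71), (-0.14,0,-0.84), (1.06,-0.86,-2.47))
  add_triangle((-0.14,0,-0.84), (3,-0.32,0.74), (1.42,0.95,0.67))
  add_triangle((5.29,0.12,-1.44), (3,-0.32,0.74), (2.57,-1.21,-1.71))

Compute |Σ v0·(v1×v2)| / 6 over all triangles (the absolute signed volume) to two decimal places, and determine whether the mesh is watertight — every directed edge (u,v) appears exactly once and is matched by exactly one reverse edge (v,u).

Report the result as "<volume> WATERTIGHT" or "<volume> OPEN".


13.96 WATERTIGHT

Per-triangle v0·(v1×v2)/6:
  t1: +0.4089
  t2: +2.7777
  t3: +0.1002
  t4: -0.3594
  t5: +1.3409
  t6: +0.3938
  t7: +0.3280
  t8: -0.1303
  t9: +0.1689
  t10: +0.6234
  t11: -0.0332
  t12: +1.2245
  t13: -0.3629
  t14: +0.6264
  t15: +1.2296
  t16: +1.9575
  t17: +0.1942
  t18: +0.1340
  t19: +1.7897
  t20: -0.0944
  t21: -0.4412
  t22: +2.0864
Σ = +13.9624 → |volume| = 13.96

Directed edges: 66 total, each appears once with its reverse present → watertight.


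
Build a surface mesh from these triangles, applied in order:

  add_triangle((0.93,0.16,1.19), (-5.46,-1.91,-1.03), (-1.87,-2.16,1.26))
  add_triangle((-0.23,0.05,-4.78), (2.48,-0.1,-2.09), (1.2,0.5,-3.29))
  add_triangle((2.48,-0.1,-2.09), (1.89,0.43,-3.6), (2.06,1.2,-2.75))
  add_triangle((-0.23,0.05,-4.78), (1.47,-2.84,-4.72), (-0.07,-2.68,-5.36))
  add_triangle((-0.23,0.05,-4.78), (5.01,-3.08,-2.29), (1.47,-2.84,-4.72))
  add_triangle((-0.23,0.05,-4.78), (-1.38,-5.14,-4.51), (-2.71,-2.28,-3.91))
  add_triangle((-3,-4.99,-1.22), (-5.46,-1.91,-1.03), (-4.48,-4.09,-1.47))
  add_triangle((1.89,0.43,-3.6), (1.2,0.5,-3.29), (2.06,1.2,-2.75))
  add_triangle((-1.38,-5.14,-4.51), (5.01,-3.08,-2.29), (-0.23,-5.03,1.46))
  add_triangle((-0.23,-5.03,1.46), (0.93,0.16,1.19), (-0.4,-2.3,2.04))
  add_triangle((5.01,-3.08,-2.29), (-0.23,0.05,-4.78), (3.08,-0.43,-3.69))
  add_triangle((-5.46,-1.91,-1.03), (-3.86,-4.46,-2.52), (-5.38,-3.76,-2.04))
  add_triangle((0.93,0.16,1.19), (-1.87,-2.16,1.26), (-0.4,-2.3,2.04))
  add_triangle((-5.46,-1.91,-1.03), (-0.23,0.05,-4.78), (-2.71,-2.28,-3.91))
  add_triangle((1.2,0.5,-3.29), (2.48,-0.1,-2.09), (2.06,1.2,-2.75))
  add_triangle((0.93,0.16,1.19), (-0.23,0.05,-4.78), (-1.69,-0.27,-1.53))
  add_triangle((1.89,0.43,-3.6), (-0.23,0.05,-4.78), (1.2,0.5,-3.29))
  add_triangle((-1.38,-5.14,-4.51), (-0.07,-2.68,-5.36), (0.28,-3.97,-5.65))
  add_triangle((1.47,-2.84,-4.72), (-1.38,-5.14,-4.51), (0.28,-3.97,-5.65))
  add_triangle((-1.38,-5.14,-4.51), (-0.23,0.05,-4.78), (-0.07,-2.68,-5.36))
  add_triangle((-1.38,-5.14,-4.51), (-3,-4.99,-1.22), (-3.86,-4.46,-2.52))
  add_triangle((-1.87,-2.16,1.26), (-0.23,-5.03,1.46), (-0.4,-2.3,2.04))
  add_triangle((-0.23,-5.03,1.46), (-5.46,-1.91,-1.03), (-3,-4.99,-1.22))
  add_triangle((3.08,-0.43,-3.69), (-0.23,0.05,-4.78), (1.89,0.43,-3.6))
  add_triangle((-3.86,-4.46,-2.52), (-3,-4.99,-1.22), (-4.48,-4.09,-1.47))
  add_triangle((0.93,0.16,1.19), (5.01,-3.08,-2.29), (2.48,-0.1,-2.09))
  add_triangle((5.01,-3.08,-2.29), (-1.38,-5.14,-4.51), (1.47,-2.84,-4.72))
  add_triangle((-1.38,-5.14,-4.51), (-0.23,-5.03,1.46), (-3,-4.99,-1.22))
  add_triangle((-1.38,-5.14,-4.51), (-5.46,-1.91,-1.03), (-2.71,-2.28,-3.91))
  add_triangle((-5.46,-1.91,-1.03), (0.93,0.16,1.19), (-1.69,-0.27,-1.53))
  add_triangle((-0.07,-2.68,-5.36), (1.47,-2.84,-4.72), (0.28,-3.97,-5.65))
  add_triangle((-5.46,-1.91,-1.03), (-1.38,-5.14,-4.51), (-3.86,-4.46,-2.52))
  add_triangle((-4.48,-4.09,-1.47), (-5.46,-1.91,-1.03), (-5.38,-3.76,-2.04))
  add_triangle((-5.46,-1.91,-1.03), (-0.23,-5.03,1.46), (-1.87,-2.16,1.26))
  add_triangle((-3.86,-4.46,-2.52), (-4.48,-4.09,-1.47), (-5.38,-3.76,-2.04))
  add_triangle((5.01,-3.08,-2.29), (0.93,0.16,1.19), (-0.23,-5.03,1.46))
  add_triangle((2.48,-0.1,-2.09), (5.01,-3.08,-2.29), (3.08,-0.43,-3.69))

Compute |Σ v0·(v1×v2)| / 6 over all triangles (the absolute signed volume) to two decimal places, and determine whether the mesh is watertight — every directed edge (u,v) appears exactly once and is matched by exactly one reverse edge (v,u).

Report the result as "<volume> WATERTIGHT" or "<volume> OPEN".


Per-triangle v0·(v1×v2)/6:
  t1: +1.1476
  t2: -1.0890
  t3: +0.8523
  t4: +3.2667
  t5: +7.5893
  t6: +8.2711
  t7: +0.7391
  t8: +0.3153
  t9: +28.9732
  t10: +1.3672
  t11: +6.1439
  t12: +0.1613
  t13: +0.5362
  t14: +6.1448
  t15: -0.9786
  t16: +0.0232
  t17: +0.3407
  t18: +2.2631
  t19: +1.5747
  t20: +3.3115
  t21: +5.2223
  t22: +1.8814
  t23: +8.3370
  t24: +1.7884
  t25: +1.9422
  t26: +2.5056
  t27: +11.9300
  t28: +11.3855
  t29: +9.2532
  t30: +0.1143
  t31: +1.4150
  t32: +4.4319
  t33: +1.2855
  t34: +5.2039
  t35: +1.2698
  t36: +7.8020
  t37: +1.5460
Σ = +148.2678 → |volume| = 148.27

Directed edges: 111 total; 9 unmatched, e.g. (-0.23,0.05,-4.78)→(2.48,-0.1,-2.09) → open.

148.27 OPEN


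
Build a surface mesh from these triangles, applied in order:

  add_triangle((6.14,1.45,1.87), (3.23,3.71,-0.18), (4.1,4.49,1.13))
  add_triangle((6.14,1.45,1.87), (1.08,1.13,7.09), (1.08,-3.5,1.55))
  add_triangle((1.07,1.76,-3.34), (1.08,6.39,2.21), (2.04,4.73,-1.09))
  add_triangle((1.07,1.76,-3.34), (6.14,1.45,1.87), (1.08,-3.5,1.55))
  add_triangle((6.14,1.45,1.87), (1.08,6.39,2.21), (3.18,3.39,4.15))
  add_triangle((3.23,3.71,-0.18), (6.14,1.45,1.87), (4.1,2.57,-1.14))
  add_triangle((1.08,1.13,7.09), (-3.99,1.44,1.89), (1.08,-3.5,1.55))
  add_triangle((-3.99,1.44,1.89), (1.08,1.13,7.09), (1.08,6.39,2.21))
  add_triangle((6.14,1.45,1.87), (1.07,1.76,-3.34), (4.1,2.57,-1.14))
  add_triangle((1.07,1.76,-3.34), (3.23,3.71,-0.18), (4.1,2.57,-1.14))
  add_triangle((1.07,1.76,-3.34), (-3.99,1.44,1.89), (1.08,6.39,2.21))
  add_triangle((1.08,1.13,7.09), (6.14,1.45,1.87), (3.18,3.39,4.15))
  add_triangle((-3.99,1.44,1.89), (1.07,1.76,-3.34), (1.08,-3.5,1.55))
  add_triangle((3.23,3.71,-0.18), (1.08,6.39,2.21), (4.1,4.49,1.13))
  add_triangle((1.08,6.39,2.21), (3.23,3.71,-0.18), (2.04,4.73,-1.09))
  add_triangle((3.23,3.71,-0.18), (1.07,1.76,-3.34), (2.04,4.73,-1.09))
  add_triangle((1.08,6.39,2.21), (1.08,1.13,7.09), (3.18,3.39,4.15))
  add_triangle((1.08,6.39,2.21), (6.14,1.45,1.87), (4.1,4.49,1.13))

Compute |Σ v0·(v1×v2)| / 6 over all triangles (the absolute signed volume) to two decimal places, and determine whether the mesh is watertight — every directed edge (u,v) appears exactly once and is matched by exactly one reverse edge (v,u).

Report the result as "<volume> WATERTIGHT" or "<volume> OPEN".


193.85 WATERTIGHT

Per-triangle v0·(v1×v2)/6:
  t1: +3.8360
  t2: +27.0739
  t3: +2.9743
  t4: +12.2033
  t5: +14.8937
  t6: +5.2968
  t7: +17.8059
  t8: +31.5215
  t9: +2.3243
  t10: +4.0384
  t11: +16.6577
  t12: +15.4104
  t13: +2.9175
  t14: +4.0339
  t15: +5.6235
  t16: +3.9359
  t17: +15.7811
  t18: +7.5245
Σ = +193.8526 → |volume| = 193.85

Directed edges: 54 total, each appears once with its reverse present → watertight.


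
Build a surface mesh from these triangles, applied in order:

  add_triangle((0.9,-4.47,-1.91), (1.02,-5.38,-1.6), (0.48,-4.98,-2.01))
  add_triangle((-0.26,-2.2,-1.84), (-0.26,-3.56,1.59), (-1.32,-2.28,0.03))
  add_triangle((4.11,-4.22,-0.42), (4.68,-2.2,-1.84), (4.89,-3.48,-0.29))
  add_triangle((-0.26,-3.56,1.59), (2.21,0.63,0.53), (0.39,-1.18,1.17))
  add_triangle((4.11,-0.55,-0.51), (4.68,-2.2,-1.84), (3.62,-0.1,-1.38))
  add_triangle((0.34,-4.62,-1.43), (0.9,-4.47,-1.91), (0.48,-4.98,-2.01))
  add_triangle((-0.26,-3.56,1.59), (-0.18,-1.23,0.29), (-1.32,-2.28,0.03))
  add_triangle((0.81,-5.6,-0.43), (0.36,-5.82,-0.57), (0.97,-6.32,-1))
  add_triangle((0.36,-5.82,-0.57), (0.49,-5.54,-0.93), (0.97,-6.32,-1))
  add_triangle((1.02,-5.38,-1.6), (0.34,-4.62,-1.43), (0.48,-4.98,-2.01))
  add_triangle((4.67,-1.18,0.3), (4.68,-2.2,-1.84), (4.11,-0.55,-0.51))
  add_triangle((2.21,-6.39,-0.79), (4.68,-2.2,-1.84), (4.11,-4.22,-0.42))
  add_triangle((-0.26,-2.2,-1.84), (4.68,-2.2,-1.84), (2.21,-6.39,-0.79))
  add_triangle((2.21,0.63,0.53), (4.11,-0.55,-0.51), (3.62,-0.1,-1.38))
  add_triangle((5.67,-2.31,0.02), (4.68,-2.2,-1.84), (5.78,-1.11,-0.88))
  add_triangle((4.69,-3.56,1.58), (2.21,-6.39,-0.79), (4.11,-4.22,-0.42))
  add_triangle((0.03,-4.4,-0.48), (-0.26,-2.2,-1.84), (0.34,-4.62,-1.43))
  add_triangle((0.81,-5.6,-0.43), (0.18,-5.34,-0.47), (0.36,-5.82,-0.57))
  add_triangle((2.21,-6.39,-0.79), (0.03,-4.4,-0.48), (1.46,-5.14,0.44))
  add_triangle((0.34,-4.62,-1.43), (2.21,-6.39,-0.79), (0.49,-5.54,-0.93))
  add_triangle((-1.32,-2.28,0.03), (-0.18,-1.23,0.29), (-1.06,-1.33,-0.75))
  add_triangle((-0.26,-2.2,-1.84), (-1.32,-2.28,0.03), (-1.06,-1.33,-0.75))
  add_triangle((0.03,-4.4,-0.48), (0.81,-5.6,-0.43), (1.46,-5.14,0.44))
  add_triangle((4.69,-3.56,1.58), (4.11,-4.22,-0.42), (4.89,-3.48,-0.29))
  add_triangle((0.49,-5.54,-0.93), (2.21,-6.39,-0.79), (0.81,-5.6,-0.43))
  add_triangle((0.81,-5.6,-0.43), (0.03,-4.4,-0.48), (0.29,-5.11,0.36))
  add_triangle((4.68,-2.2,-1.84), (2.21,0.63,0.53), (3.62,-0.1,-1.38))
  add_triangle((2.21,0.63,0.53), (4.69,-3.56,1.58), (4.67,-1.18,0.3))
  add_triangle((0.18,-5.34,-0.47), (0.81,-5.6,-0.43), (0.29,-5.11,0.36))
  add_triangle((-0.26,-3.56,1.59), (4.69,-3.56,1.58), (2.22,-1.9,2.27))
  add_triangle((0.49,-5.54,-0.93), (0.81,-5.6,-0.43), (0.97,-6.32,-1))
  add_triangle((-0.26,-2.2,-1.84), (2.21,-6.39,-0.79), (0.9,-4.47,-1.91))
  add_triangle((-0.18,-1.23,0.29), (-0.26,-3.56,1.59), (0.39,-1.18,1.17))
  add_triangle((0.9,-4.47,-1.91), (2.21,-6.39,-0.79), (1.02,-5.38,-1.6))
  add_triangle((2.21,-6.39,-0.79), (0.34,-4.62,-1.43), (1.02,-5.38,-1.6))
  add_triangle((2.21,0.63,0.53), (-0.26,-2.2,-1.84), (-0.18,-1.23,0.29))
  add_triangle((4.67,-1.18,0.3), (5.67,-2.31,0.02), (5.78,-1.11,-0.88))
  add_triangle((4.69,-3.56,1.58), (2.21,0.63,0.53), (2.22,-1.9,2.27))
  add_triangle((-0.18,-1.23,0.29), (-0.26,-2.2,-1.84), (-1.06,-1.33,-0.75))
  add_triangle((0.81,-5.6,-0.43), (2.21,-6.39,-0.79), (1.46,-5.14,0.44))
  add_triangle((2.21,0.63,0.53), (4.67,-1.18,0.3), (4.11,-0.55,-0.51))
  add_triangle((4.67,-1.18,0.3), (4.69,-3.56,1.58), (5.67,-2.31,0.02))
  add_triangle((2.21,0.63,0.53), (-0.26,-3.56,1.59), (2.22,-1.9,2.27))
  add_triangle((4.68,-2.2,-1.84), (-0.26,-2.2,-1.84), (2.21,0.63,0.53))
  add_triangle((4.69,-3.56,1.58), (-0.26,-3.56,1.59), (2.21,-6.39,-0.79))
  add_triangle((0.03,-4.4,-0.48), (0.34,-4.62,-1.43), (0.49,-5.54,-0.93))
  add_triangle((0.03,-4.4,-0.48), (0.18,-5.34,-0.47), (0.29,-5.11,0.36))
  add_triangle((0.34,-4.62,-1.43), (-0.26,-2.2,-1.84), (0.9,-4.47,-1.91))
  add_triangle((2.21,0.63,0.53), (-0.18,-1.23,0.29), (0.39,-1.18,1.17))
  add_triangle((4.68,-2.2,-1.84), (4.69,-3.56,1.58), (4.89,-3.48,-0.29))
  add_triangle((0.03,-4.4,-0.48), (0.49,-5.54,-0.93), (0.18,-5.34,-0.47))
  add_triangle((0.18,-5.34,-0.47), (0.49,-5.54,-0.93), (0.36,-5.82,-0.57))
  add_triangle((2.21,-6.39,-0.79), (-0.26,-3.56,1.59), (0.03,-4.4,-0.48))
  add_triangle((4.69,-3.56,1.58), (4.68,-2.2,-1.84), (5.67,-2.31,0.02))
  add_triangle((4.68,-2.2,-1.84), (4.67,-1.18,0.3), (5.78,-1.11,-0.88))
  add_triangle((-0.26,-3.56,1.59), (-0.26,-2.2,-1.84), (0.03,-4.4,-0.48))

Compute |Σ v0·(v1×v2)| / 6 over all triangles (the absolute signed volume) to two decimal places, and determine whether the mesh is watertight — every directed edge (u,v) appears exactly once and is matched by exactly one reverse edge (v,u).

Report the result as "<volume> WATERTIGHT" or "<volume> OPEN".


Per-triangle v0·(v1×v2)/6:
  t1: +0.2666
  t2: +1.8735
  t3: +1.8116
  t4: +0.5963
  t5: +1.3350
  t6: -0.1600
  t7: -0.1246
  t8: +0.2379
  t9: +0.1632
  t10: +0.2309
  t11: +1.4269
  t12: +4.8507
  t13: +8.2495
  t14: +0.8020
  t15: +2.4335
  t16: +5.3277
  t17: +0.5487
  t18: +0.0411
  t19: -1.6870
  t20: +0.9760
  t21: -0.1250
  t22: +0.5016
  t23: +0.3774
  t24: +1.9932
  t25: +0.6925
  t26: -0.4854
  t27: -1.6914
  t28: +1.9001
  t29: +0.4411
  t30: +4.1887
  t31: -0.1759
  t32: -0.3971
  t33: -0.0389
  t34: +0.5722
  t35: +0.4834
  t36: -1.0326
  t37: +0.9484
  t38: +2.7094
  t39: -0.4319
  t40: +1.2018
  t41: +0.8635
  t42: +1.5095
  t43: -0.6895
  t44: -0.0056
  t45: +10.6864
  t46: +0.2334
  t47: +0.0755
  t48: +0.6807
  t49: -0.3089
  t50: +1.4290
  t51: +0.0716
  t52: +0.0489
  t53: +3.1237
  t54: +3.3269
  t55: -1.5749
  t56: +0.7325
Σ = +61.0336 → |volume| = 61.03

Directed edges: 168 total, each appears once with its reverse present → watertight.

61.03 WATERTIGHT


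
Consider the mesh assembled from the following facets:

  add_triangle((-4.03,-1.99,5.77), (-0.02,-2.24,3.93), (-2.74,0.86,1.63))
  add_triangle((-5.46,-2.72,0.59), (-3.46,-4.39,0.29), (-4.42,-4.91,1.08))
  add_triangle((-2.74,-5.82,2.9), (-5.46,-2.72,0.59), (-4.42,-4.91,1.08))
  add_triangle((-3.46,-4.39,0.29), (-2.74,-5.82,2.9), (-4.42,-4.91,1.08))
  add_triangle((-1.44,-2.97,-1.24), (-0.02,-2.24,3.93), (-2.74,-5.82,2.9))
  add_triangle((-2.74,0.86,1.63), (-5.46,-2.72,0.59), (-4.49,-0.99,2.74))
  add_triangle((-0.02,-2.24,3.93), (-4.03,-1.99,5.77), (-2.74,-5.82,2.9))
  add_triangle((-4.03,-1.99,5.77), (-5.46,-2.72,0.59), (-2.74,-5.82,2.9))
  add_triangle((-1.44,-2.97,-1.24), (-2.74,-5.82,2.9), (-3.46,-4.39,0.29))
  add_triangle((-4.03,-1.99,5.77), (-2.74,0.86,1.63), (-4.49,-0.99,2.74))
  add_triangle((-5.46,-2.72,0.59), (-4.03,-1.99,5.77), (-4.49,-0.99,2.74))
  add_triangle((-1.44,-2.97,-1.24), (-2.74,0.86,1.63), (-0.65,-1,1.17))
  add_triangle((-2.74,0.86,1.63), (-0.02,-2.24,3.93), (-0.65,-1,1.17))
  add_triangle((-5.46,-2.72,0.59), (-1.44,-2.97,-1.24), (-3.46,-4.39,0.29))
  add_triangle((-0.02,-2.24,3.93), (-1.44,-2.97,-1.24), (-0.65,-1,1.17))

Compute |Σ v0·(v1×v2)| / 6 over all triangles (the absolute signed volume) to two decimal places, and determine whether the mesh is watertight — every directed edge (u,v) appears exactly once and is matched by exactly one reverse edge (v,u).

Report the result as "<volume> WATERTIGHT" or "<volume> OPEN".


Per-triangle v0·(v1×v2)/6:
  t1: +2.3643
  t2: +1.6683
  t3: +3.9749
  t4: +2.0338
  t5: +2.6155
  t6: +3.0520
  t7: +13.2378
  t8: +21.6683
  t9: +3.5989
  t10: +3.5928
  t11: +6.0162
  t12: -2.3769
  t13: -1.3508
  t14: +3.2143
  t15: -1.2355
Σ = +62.0739 → |volume| = 62.07

Directed edges: 45 total; 3 unmatched, e.g. (-2.74,0.86,1.63)→(-5.46,-2.72,0.59) → open.

62.07 OPEN


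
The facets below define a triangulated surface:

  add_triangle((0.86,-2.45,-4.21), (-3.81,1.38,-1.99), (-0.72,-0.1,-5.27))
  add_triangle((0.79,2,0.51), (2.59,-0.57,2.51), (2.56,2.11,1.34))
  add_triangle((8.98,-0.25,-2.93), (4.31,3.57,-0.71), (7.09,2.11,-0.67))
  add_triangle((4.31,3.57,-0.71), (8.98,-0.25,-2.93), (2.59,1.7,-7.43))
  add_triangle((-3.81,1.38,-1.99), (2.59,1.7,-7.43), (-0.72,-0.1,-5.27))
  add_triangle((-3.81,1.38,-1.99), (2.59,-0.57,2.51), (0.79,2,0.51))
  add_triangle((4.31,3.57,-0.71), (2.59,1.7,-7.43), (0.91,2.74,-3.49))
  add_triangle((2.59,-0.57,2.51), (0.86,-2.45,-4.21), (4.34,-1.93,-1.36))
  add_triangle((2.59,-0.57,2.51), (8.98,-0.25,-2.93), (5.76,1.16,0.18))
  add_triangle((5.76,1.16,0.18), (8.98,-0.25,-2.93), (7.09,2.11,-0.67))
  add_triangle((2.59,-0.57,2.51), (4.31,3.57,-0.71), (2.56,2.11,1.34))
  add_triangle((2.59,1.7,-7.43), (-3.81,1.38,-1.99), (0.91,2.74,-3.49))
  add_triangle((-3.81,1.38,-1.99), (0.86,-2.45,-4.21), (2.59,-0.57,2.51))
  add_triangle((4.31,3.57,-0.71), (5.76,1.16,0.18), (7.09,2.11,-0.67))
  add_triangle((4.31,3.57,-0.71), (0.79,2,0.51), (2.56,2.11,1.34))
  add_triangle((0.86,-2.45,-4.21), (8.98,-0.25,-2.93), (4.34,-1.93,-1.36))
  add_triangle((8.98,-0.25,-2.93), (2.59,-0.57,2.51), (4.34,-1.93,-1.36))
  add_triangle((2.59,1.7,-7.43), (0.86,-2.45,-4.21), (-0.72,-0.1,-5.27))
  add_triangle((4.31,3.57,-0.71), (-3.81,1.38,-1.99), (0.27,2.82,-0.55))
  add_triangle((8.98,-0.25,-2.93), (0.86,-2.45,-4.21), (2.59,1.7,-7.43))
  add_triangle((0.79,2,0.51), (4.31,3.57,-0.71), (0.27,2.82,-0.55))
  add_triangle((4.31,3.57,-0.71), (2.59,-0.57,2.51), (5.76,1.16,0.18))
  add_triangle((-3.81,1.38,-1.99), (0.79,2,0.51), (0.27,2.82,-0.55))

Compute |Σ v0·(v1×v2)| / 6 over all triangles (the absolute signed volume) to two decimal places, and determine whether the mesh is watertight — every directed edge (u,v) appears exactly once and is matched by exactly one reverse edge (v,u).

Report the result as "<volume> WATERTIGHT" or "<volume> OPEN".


Per-triangle v0·(v1×v2)/6:
  t1: +5.5783
  t2: +0.7757
  t3: +6.6711
  t4: +38.2132
  t5: +10.2105
  t6: +1.6572
  t7: +11.0607
  t8: +3.3094
  t9: +8.1647
  t10: +3.8644
  t11: +3.4142
  t12: +10.4767
  t13: +0.4824
  t14: +1.7595
  t15: +1.7077
  t16: +10.8433
  t17: +9.0429
  t18: +9.8256
  t19: +3.2349
  t20: +34.3316
  t21: +1.6825
  t22: +5.4156
  t23: +1.1836
Σ = +182.9055 → |volume| = 182.91

Directed edges: 69 total; 3 unmatched, e.g. (0.91,2.74,-3.49)→(4.31,3.57,-0.71) → open.

182.91 OPEN


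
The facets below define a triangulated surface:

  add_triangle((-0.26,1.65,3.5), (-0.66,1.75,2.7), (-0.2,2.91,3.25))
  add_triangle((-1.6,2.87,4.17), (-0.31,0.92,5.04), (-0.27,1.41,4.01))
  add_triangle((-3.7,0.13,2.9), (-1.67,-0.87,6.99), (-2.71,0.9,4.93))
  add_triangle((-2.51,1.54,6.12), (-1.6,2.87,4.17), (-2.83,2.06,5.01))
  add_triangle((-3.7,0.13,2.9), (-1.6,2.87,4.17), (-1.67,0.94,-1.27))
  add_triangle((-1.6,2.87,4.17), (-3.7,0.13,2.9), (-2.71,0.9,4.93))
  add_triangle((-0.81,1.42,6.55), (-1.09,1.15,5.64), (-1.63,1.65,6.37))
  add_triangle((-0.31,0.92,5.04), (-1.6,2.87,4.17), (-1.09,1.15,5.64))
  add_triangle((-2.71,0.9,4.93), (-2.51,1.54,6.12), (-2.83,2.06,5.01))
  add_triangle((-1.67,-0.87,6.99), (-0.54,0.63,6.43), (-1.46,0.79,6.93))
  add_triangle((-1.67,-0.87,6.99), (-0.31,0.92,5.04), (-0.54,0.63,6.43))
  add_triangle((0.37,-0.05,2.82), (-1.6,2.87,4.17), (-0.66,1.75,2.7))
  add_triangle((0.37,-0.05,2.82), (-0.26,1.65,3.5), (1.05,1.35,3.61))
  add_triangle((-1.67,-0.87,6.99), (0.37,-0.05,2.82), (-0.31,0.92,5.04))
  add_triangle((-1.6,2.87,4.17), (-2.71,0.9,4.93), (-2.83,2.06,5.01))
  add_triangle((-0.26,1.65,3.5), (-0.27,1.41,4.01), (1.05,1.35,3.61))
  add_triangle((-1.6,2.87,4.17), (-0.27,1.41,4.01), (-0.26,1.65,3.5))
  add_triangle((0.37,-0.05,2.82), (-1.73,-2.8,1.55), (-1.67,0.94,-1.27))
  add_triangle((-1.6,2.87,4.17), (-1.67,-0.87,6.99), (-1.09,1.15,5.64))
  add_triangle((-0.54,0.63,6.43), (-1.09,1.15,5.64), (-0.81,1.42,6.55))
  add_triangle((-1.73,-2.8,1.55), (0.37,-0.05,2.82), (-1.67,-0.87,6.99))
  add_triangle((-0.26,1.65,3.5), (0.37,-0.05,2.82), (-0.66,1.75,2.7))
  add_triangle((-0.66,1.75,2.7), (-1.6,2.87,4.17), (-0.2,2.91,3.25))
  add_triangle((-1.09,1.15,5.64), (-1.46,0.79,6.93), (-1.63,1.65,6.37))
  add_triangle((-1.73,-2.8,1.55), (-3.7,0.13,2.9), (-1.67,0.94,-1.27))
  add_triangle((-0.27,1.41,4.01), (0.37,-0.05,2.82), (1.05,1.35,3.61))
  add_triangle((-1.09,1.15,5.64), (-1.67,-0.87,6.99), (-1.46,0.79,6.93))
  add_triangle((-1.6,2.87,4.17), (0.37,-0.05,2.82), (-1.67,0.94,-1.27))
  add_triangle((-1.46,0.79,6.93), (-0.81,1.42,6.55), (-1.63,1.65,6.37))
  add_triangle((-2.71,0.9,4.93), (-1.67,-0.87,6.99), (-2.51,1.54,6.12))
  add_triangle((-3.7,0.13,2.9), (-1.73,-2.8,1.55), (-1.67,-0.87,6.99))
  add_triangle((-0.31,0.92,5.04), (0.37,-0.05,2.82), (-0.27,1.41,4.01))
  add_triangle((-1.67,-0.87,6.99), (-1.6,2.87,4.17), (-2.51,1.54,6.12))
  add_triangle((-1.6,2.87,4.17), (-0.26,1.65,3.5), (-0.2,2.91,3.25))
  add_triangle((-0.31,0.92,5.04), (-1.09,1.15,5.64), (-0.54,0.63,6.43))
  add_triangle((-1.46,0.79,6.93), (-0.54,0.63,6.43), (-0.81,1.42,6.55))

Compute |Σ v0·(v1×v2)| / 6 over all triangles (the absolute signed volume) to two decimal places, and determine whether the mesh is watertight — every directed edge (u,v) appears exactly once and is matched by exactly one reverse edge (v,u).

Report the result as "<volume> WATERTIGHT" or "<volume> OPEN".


42.25 WATERTIGHT

Per-triangle v0·(v1×v2)/6:
  t1: -0.3808
  t2: +0.7238
  t3: +4.4263
  t4: +1.5296
  t5: +6.0596
  t6: +3.4216
  t7: -0.1821
  t8: +1.1804
  t9: +0.8303
  t10: +1.5919
  t11: -0.3059
  t12: -0.4109
  t13: -0.9417
  t14: +1.5679
  t15: -0.7832
  t16: +0.3637
  t17: +0.3469
  t18: -2.7927
  t19: +2.3191
  t20: -0.3476
  t21: +2.6933
  t22: -0.2084
  t23: -0.2547
  t24: -0.2735
  t25: +4.4441
  t26: +0.9303
  t27: -0.0735
  t28: -1.1543
  t29: +0.8321
  t30: +2.2608
  t31: +9.9111
  t32: +0.2984
  t33: +2.5182
  t34: +1.0589
  t35: +0.3540
  t36: +0.7014
Σ = +42.2543 → |volume| = 42.25

Directed edges: 108 total, each appears once with its reverse present → watertight.
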